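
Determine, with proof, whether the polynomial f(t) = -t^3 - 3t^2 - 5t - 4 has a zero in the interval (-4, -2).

f has no root in that interval.

f(-4) = 32 and f(-2) = 2, both positive.
The derivative f'(t) = -3t^2 - 6t - 5 is a quadratic with discriminant (-6)² − 4·(-3)·(-5) = -24 < 0; it never vanishes, so it is always negative (sign of the leading coefficient).
So f is strictly decreasing; between -4 and -2 its values lie between f(-4) = 32 and f(-2) = 2, all positive. Therefore f has no root in (-4, -2).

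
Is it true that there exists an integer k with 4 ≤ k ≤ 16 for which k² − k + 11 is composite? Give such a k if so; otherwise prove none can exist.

k = 11

At k = 11: 11² − 11 + 11 = 121 = 11·11, which is composite.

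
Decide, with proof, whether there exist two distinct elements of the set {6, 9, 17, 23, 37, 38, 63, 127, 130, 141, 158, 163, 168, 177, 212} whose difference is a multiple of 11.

6 and 17 are such a pair.

6 mod 11 = 6 and 17 mod 11 = 6, so 17 − 6 = 11 = 1·11.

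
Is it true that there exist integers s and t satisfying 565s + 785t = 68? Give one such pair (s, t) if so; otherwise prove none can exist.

Any value of 565s + 785t is a multiple of gcd(565, 785) = 5.
However 68 leaves remainder 3 on division by 5.
Hence no integers s, t satisfy the equation.

No such integers exist.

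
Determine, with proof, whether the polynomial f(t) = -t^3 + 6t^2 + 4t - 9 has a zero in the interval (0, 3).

f(0) = -9 and f(3) = 30, which have opposite signs.
Since f is a polynomial it is continuous on [0, 3].
By the Intermediate Value Theorem, f takes the value 0 somewhere in the open interval.

Yes, f has a root in the interval.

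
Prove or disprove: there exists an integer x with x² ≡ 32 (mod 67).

No, no such integer exists.

67 is prime, so by Euler's criterion 32 is a square mod 67 iff 32^((67−1)/2) = 32^33 ≡ 1 (mod 67).
Squaring successively (mod 67): 32^2 = 1024 ≡ 19; 32^4 ≡ 19² = 361 ≡ 26; 32^8 ≡ 26² = 676 ≡ 6; 32^16 ≡ 6² = 36 ≡ 36; 32^32 ≡ 36² = 1296 ≡ 23.
Since 33 = 32 + 1, 32^33 ≡ 23 · 32; multiplying out mod 67: 23·32 = 736 ≡ 66. Thus 32^33 ≡ 66 ≡ −1 (mod 67).
By Euler's criterion 32 is a quadratic non-residue mod 67: no x satisfies x² ≡ 32 (mod 67).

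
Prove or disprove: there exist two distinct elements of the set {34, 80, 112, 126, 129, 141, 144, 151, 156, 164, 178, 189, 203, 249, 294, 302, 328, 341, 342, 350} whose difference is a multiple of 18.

The pair (34, 178) works.

Reduce each element mod 18: 34↦16, 80↦8, 112↦4, 126↦0, 129↦3, 141↦15, 144↦0, 151↦7, 156↦12, 164↦2, 178↦16, 189↦9, 203↦5, 249↦15, 294↦6, 302↦14, 328↦4, 341↦17, 342↦0, 350↦8. The residue 16 repeats (at 34 and 178), and 178 − 34 = 144 = 8·18.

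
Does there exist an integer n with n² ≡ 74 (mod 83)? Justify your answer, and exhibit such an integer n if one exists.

83 is prime, so by Euler's criterion 74 is a square mod 83 iff 74^((83−1)/2) = 74^41 ≡ 1 (mod 83).
Repeated squaring mod 83: 74^2 = 5476 ≡ 81; 74^4 ≡ 81² = 6561 ≡ 4; 74^8 ≡ 4² = 16 ≡ 16; 74^16 ≡ 16² = 256 ≡ 7; 74^32 ≡ 7² = 49 ≡ 49.
Since 41 = 32 + 8 + 1, 74^41 ≡ 49 · 16 · 74; multiplying out mod 83: 49·16 = 784 ≡ 37, then 37·74 = 2738 ≡ 82. Thus 74^41 ≡ 82 ≡ −1 (mod 83).
The value −1 means 74 is a non-residue modulo 83, so n² ≡ 74 (mod 83) is impossible.

There is no such integer.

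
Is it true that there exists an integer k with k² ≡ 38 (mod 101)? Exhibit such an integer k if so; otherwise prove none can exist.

101 is prime, so by Euler's criterion 38 is a square mod 101 iff 38^((101−1)/2) = 38^50 ≡ 1 (mod 101).
Squaring successively (mod 101): 38^2 = 1444 ≡ 30; 38^4 ≡ 30² = 900 ≡ 92; 38^8 ≡ 92² = 8464 ≡ 81; 38^16 ≡ 81² = 6561 ≡ 97; 38^32 ≡ 97² = 9409 ≡ 16.
Since 50 = 32 + 16 + 2, 38^50 ≡ 16 · 97 · 30; multiplying out mod 101: 16·97 = 1552 ≡ 37, then 37·30 = 1110 ≡ 100. Thus 38^50 ≡ 100 ≡ −1 (mod 101).
By Euler's criterion 38 is a quadratic non-residue mod 101: no k satisfies k² ≡ 38 (mod 101).

There is no such integer.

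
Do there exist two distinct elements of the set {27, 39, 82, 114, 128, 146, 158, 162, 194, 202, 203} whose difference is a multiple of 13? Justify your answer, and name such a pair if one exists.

No such pair exists.

Two integers differ by a multiple of 13 exactly when they have the same residue mod 13. The residues are 27↦1, 39↦0, 82↦4, 114↦10, 128↦11, 146↦3, 158↦2, 162↦6, 194↦12, 202↦7, 203↦8.
These 11 residues are pairwise different, hence no difference of two elements is divisible by 13.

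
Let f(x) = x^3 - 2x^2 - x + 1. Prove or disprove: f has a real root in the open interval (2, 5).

Such a root exists.

f(2) = -1 and f(5) = 71, which have opposite signs.
As a polynomial, f is continuous on every closed interval.
By the Intermediate Value Theorem, f takes the value 0 somewhere in the open interval.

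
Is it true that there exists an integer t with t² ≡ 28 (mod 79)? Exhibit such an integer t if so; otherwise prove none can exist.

79 is prime, so by Euler's criterion 28 is a square mod 79 iff 28^((79−1)/2) = 28^39 ≡ 1 (mod 79).
Squaring successively (mod 79): 28^2 = 784 ≡ 73; 28^4 ≡ 73² = 5329 ≡ 36; 28^8 ≡ 36² = 1296 ≡ 32; 28^16 ≡ 32² = 1024 ≡ 76; 28^32 ≡ 76² = 5776 ≡ 9.
Since 39 = 32 + 4 + 2 + 1, 28^39 ≡ 9 · 36 · 73 · 28; multiplying out mod 79: 9·36 = 324 ≡ 8, then 8·73 = 584 ≡ 31, then 31·28 = 868 ≡ 78. Thus 28^39 ≡ 78 ≡ −1 (mod 79).
The value −1 means 28 is a non-residue modulo 79, so t² ≡ 28 (mod 79) is impossible.

There is no such integer.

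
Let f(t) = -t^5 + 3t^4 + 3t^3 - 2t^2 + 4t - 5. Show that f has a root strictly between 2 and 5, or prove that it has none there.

f(2) = 35 and f(5) = -910, which have opposite signs.
As a polynomial, f is continuous on every closed interval.
By the Intermediate Value Theorem, f takes the value 0 somewhere in the open interval.

Yes, f has a root in the interval.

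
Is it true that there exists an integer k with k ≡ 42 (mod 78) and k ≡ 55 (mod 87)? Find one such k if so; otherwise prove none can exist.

Both moduli are multiples of 3 = gcd(78, 87), so any solution would satisfy k ≡ 42 and k ≡ 55 modulo 3 simultaneously.
But 42 mod 3 = 0 while 55 mod 3 = 1, a contradiction.
So no integer satisfies both congruences.

No such integer exists.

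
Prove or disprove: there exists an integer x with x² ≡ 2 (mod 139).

There is no such integer.

Apply Euler's criterion with the prime 139: 2 is a quadratic residue iff 2^69 ≡ 1 (mod 139), and a non-residue iff it is ≡ −1.
Repeated squaring mod 139: 2^2 = 4 ≡ 4; 2^4 ≡ 4² = 16 ≡ 16; 2^8 ≡ 16² = 256 ≡ 117; 2^16 ≡ 117² = 13689 ≡ 67; 2^32 ≡ 67² = 4489 ≡ 41; 2^64 ≡ 41² = 1681 ≡ 13.
Since 69 = 64 + 4 + 1, 2^69 ≡ 13 · 16 · 2; multiplying out mod 139: 13·16 = 208 ≡ 69, then 69·2 = 138 ≡ 138. Thus 2^69 ≡ 138 ≡ −1 (mod 139).
By Euler's criterion 2 is a quadratic non-residue mod 139: no x satisfies x² ≡ 2 (mod 139).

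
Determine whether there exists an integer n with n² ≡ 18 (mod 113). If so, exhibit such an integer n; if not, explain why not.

n = 73 works: 73² = 5329, and 5329 − 18 = 5311 = 47·113.

n = 73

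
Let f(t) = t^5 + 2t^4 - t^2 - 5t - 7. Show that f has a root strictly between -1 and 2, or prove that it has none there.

f(-1) = -2 and f(2) = 43, which have opposite signs.
Since f is a polynomial it is continuous on [-1, 2].
By the Intermediate Value Theorem, f takes the value 0 somewhere in the open interval.

Such a root exists.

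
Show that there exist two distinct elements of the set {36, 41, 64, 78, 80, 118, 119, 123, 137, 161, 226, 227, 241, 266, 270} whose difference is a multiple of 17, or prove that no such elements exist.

There is no such pair.

Residues mod 17: 36↦2, 41↦7, 64↦13, 78↦10, 80↦12, 118↦16, 119↦0, 123↦4, 137↦1, 161↦8, 226↦5, 227↦6, 241↦3, 266↦11, 270↦15.
These 15 residues are pairwise different, hence no difference of two elements is divisible by 17.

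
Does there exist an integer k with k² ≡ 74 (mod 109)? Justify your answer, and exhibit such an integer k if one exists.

k = 69

Take k = 69. Then 69² = 4761 = 43·109 + 74, so 69² ≡ 74 (mod 109).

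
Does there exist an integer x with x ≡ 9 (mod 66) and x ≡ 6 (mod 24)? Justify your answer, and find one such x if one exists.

Both moduli are multiples of 6 = gcd(66, 24), so any solution would satisfy x ≡ 9 and x ≡ 6 modulo 6 simultaneously.
But 9 mod 6 = 3 while 6 mod 6 = 0, a contradiction.
So no integer satisfies both congruences.

There is no such integer.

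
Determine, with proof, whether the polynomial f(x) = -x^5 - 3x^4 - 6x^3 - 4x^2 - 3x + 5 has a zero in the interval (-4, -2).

The endpoint values f(-4) = 593 and f(-2) = 27 are both positive. Claim: f(x) > 0 for every x in (-4, -2).
Shift to the endpoint -2: with x = -2 − u (0 < u < 2), one computes f(-2 − u) = u^5 + 7u^4 + 22u^3 + 40u^2 + 43u + 27.
The nonzero coefficients here are all positive, so for u > 0 every term is positive (or zero), and the constant term 27 is strictly positive.
So f is strictly positive on (-4, -2); no root exists in the interval.

f has no root in that interval.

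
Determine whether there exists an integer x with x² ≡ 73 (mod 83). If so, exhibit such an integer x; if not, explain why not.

No such integer exists.

83 is prime, so by Euler's criterion 73 is a square mod 83 iff 73^((83−1)/2) = 73^41 ≡ 1 (mod 83).
Repeated squaring mod 83: 73^2 = 5329 ≡ 17; 73^4 ≡ 17² = 289 ≡ 40; 73^8 ≡ 40² = 1600 ≡ 23; 73^16 ≡ 23² = 529 ≡ 31; 73^32 ≡ 31² = 961 ≡ 48.
Since 41 = 32 + 8 + 1, 73^41 ≡ 48 · 23 · 73; multiplying out mod 83: 48·23 = 1104 ≡ 25, then 25·73 = 1825 ≡ 82. Thus 73^41 ≡ 82 ≡ −1 (mod 83).
The value −1 means 73 is a non-residue modulo 83, so x² ≡ 73 (mod 83) is impossible.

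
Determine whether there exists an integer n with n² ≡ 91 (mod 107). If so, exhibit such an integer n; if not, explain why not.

107 is prime, so by Euler's criterion 91 is a square mod 107 iff 91^((107−1)/2) = 91^53 ≡ 1 (mod 107).
Squaring successively (mod 107): 91^2 = 8281 ≡ 42; 91^4 ≡ 42² = 1764 ≡ 52; 91^8 ≡ 52² = 2704 ≡ 29; 91^16 ≡ 29² = 841 ≡ 92; 91^32 ≡ 92² = 8464 ≡ 11.
Since 53 = 32 + 16 + 4 + 1, 91^53 ≡ 11 · 92 · 52 · 91; multiplying out mod 107: 11·92 = 1012 ≡ 49, then 49·52 = 2548 ≡ 87, then 87·91 = 7917 ≡ 106. Thus 91^53 ≡ 106 ≡ −1 (mod 107).
By Euler's criterion 91 is a quadratic non-residue mod 107: no n satisfies n² ≡ 91 (mod 107).

No, no such integer exists.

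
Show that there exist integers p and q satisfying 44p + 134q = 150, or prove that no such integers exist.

gcd(44, 134) = 2, and 2 divides 150, so integer solutions exist.
Dividing through by 2 reduces the equation to 22p + 67q = 75.
Dividing repeatedly: 67 = 3·22 + 1, 22 = 22·1 + 0.
Back-substituting, 1 = 67 − 3·22; that is, 22·(-3) + 67·1 = 1.
Scaling by 75 gives the particular solution (p, q) = (-225, 75).
Adding 4·67 to p and subtracting 4·22 from q gives the tidier solution (43, -13).
Indeed 44·43 + 134·(-13) = 1892 − 1742 = 150.

p = 43, q = -13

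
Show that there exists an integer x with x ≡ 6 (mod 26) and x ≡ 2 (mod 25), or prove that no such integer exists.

The moduli 26 and 25 are coprime, so by the Chinese Remainder Theorem a unique solution modulo 650 exists.
Any solution of the first congruence is x = 6 + 26t; substituting into the second, 26t ≡ 2 − 6 ≡ 21 (mod 25).
26 ≡ 1 (mod 25), so this reads 1t ≡ 21 (mod 25). So t ≡ 21 (mod 25).
Taking t = 21 gives x = 6 + 26·21 = 552.
Verify: 552 = 21·26 + 6 and 552 = 22·25 + 2. ✓

x = 552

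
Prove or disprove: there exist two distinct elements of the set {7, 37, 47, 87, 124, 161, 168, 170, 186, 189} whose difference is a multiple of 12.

Two integers differ by a multiple of 12 exactly when they have the same residue mod 12. The residues are 7↦7, 37↦1, 47↦11, 87↦3, 124↦4, 161↦5, 168↦0, 170↦2, 186↦6, 189↦9.
These 10 residues are pairwise different, hence no difference of two elements is divisible by 12.

No such pair exists.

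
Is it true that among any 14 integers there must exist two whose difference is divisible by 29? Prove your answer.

No, the set {30, 31, 32, 33, 34, 35, 36, 37, 38, 39, 40, 41, 42, 43} is a counterexample.

Consider the 14 integers 30, 31, …, 43. They lie in distinct residue classes modulo 29, since 14 ≤ 29.
No two share a residue, so no pair has difference divisible by 29; the claim fails for this set.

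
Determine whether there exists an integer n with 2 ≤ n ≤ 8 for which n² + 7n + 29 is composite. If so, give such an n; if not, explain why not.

There is no such integer n in that range.

The values for n = 2, 3, …, 8 are 47, 59, 73, 89, 107, 127, 149, and each of these is prime.
So no value in the range makes the expression composite.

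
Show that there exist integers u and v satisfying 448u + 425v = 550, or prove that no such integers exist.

u = 375, v = -394

Since gcd(448, 425) = 1, every integer is an integer combination of 448 and 425.
Dividing repeatedly: 448 = 1·425 + 23, 425 = 18·23 + 11, 23 = 2·11 + 1, 11 = 11·1 + 0.
Working back up the chain: 1 = 23 − 2·11 = 23 − 2·(425 − 18·23) = −2·425 + 37·23 = −2·425 + 37·(448 − 1·425) = 37·448 − 39·425. So 448·37 + 425·(-39) = 1.
Multiplying through by 550: u = 37·550 = 20350, v = (-39)·550 = -21450 is a solution.
The general solution is u = 20350 + 425k, v = -21450 − 448k; taking k = -47 gives the smaller pair u = 375, v = -394.
Check: 448·375 + 425·(-394) = 168000 − 167450 = 550. ✓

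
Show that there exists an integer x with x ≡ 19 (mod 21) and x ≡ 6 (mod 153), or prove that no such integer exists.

Reduce both congruences modulo 3, which divides 21 and 153: they say x ≡ 19 (mod 3) and x ≡ 6 (mod 3).
But 19 mod 3 = 1 while 6 mod 3 = 0, a contradiction.
So no integer satisfies both congruences.

No, no such integer exists.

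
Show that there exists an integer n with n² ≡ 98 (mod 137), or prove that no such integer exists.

Take n = 80. Then 80² = 6400 = 46·137 + 98, so 80² ≡ 98 (mod 137).

n = 80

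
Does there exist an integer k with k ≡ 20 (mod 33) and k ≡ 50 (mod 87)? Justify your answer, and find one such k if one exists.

The moduli are not coprime: gcd(33, 87) = 3. Compatibility requires 3 ∣ (50 − 20) = 30, which holds, so solutions exist.
Write k = 20 + 33t. Then 33t ≡ 50 − 20 ≡ 30 (mod 87); dividing through by 3 gives 11t ≡ 10 (mod 29).
To invert 11 modulo 29: 29 = 2·11 + 7, 11 = 1·7 + 4, 7 = 1·4 + 3, 4 = 1·3 + 1, 3 = 3·1 + 0, and unwinding, 1 = 4 − 1·3 = 4 − (7 − 1·4) = −7 + 2·4 = −7 + 2·(11 − 1·7) = 2·11 − 3·7 = 2·11 − 3·(29 − 2·11) = −3·29 + 8·11. Thus 11⁻¹ ≡ 8 (mod 29).
Therefore t ≡ 8·10 = 80 ≡ 22 (mod 29).
Then k = 20 + 33·22 = 746.
Verify: 746 = 22·33 + 20 and 746 = 8·87 + 50. ✓

k = 746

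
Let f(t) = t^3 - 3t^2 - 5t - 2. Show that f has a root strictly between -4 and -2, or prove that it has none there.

The endpoint values f(-4) = -94 and f(-2) = -12 are both negative. Claim: f(t) < 0 for every t in (-4, -2).
Substitute t = -2 − u, where 0 < u < 2 on the interval. Expanding, f(-2 − u) = -u^3 - 9u^2 - 19u - 12.
The nonzero coefficients here are all negative, so for u > 0 every term is negative (or zero), and the constant term -12 is strictly negative.
Therefore f(t) < 0 throughout (-4, -2), and f has no zero there.

No such root exists.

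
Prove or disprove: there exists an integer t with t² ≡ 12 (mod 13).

t = 5 works: 5² = 25, and 25 − 12 = 13 = 1·13.

t = 5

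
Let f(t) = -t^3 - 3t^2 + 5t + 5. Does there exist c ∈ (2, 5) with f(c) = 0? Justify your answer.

f has no root in that interval.

f(2) = -5 and f(5) = -170, both negative, so a sign-change argument is unavailable; we show f keeps this sign on the whole interval.
Shift to the endpoint 2: with t = 2 + u (0 < u < 3), one computes f(2 + u) = -u^3 - 9u^2 - 19u - 5.
All 4 nonzero coefficients of this polynomial in u are negative; hence for u > 0 the value is a sum of negative terms (the constant -5 among them).
Therefore f(t) < 0 throughout (2, 5), and f has no zero there.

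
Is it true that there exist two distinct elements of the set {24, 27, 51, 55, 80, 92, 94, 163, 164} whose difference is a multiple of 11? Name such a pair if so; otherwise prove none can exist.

No such pair exists.

Reduce each element modulo 11: 24↦2, 27↦5, 51↦7, 55↦0, 80↦3, 92↦4, 94↦6, 163↦9, 164↦10.
All 9 residues are distinct, so no two elements differ by a multiple of 11.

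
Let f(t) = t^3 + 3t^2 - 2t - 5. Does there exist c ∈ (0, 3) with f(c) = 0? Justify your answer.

f(0) = -5 and f(3) = 43, which have opposite signs.
As a polynomial, f is continuous on every closed interval.
The Intermediate Value Theorem then guarantees some c ∈ (0, 3) with f(c) = 0.

Such a root exists.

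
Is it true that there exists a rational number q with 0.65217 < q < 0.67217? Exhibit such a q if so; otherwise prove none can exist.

Multiplying by 3: 3·0.65217 = 1.95651 and 3·0.67217 = 2.01651, so the integer 2 lies strictly between them.
Hence 2/3 is a rational number with 0.65217 < 2/3 < 0.67217.

q = 2/3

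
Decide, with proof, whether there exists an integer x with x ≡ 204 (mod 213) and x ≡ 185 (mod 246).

Reduce both congruences modulo 3, which divides 213 and 246: they say x ≡ 204 (mod 3) and x ≡ 185 (mod 3).
But 204 mod 3 = 0 while 185 mod 3 = 2, a contradiction.
Therefore no such x exists.

No such integer exists.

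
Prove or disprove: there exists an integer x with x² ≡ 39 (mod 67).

x = 21

Take x = 21. Then 21² = 441 = 6·67 + 39, so 21² ≡ 39 (mod 67).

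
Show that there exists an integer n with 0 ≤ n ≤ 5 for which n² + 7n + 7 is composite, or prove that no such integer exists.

At n = 2: 2² + 7·2 + 7 = 25 = 5·5, which is composite.

n = 2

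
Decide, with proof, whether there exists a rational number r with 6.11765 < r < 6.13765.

Multiplying by 8: 8·6.11765 = 48.94120 and 8·6.13765 = 49.10120, so the integer 49 lies strictly between them.
Hence 49/8 is a rational number with 6.11765 < 49/8 < 6.13765.

r = 49/8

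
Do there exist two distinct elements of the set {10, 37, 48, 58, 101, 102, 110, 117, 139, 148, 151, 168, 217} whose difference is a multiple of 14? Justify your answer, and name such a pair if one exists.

Residues mod 14: 10↦10, 37↦9, 48↦6, 58↦2, 101↦3, 102↦4, 110↦12, 117↦5, 139↦13, 148↦8, 151↦11, 168↦0, 217↦7.
All 13 residues are distinct, so no two elements differ by a multiple of 14.

No such pair exists.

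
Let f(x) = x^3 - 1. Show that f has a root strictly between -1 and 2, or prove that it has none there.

Yes, f has a root in the interval.

f(-1) = -2 and f(2) = 7, which have opposite signs.
Since f is a polynomial it is continuous on [-1, 2].
By the Intermediate Value Theorem, f takes the value 0 somewhere in the open interval.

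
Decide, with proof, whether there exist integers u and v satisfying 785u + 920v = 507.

Any value of 785u + 920v is a multiple of gcd(785, 920) = 5.
But 507 = 5·101 + 2, so 5 ∤ 507.
Therefore 785u + 920v = 507 has no solution in integers.

No such integers exist.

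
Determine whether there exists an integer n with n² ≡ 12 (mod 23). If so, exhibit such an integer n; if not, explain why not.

n = 14 works: 14² = 196, and 196 − 12 = 184 = 8·23.

n = 14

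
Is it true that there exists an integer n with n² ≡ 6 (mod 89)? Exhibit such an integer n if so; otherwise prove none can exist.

There is no such integer.

89 is prime, so by Euler's criterion 6 is a square mod 89 iff 6^((89−1)/2) = 6^44 ≡ 1 (mod 89).
Repeated squaring mod 89: 6^2 = 36 ≡ 36; 6^4 ≡ 36² = 1296 ≡ 50; 6^8 ≡ 50² = 2500 ≡ 8; 6^16 ≡ 8² = 64 ≡ 64; 6^32 ≡ 64² = 4096 ≡ 2.
Since 44 = 32 + 8 + 4, 6^44 ≡ 2 · 8 · 50; multiplying out mod 89: 2·8 = 16 ≡ 16, then 16·50 = 800 ≡ 88. Thus 6^44 ≡ 88 ≡ −1 (mod 89).
By Euler's criterion 6 is a quadratic non-residue mod 89: no n satisfies n² ≡ 6 (mod 89).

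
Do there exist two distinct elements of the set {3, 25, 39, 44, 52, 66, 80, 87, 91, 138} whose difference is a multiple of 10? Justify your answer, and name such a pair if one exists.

There is no such pair.

Reduce each element modulo 10: 3↦3, 25↦5, 39↦9, 44↦4, 52↦2, 66↦6, 80↦0, 87↦7, 91↦1, 138↦8.
No residue repeats among the 10 elements, so no pair has difference ≡ 0 (mod 10).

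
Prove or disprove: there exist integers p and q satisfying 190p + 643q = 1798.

Since gcd(190, 643) = 1, every integer is an integer combination of 190 and 643.
Dividing repeatedly: 643 = 3·190 + 73, 190 = 2·73 + 44, 73 = 1·44 + 29, 44 = 1·29 + 15, 29 = 1·15 + 14, 15 = 1·14 + 1, 14 = 14·1 + 0.
Working back up the chain: 1 = 15 − 1·14 = 15 − (29 − 1·15) = −29 + 2·15 = −29 + 2·(44 − 1·29) = 2·44 − 3·29 = 2·44 − 3·(73 − 1·44) = −3·73 + 5·44 = −3·73 + 5·(190 − 2·73) = 5·190 − 13·73 = 5·190 − 13·(643 − 3·190) = −13·643 + 44·190. So 190·44 + 643·(-13) = 1.
Multiplying through by 1798: p = 44·1798 = 79112, q = (-13)·1798 = -23374 is a solution.
The general solution is p = 79112 + 643k, q = -23374 − 190k; taking k = -123 gives the smaller pair p = 23, q = -4.
Indeed 190·23 + 643·(-4) = 4370 − 2572 = 1798.

p = 23, q = -4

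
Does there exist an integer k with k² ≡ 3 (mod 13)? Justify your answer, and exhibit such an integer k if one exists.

k = 9

k = 9 works: 9² = 81, and 81 − 3 = 78 = 6·13.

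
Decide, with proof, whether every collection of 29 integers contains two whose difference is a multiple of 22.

There are exactly 22 possible remainders on division by 22.
Placing 29 integers into 22 classes, some class receives at least two — say a and b.
Then a ≡ b (mod 22), i.e. 22 ∣ (a − b).

Yes, this is always true.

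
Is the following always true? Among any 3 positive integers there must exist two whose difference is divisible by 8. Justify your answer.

Take the 3 consecutive integers 13, 14, 15: their residues mod 8 are all distinct because 3 ≤ 8.
The differences between them range over 1, …, 2, none of which is divisible by 8.

No; for instance {13, 14, 15} is a counterexample.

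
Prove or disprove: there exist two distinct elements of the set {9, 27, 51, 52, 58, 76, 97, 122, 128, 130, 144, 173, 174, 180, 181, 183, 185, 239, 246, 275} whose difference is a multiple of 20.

No, no such pair exists.

Reduce each element modulo 20: 9↦9, 27↦7, 51↦11, 52↦12, 58↦18, 76↦16, 97↦17, 122↦2, 128↦8, 130↦10, 144↦4, 173↦13, 174↦14, 180↦0, 181↦1, 183↦3, 185↦5, 239↦19, 246↦6, 275↦15.
No residue repeats among the 20 elements, so no pair has difference ≡ 0 (mod 20).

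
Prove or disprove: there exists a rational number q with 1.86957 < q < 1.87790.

Look for a denominator N such that an integer falls strictly between N·1.86957 and N·1.87790. N = 8 works: 8·1.86957 = 14.95656 < 15 < 15.02320 = 8·1.87790.
Dividing back, 1.86957 < 15/8 < 1.87790, and 15/8 is rational.

q = 15/8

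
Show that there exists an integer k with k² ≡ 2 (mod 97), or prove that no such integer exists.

Take k = 83. Then 83² = 6889 = 71·97 + 2, so 83² ≡ 2 (mod 97).

k = 83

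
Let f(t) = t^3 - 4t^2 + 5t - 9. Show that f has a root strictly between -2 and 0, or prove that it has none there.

f(-2) = -43 and f(0) = -9, both negative, so a sign-change argument is unavailable; we show f keeps this sign on the whole interval.
Substitute t = −u, where 0 < u < 2 on the interval. Expanding, f(−u) = -u^3 - 4u^2 - 5u - 9.
The nonzero coefficients here are all negative, so for u > 0 every term is negative (or zero), and the constant term -9 is strictly negative.
Therefore f(t) < 0 throughout (-2, 0), and f has no zero there.

f has no root in that interval.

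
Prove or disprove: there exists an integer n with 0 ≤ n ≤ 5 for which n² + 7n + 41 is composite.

n = 1

At n = 1: 1² + 7·1 + 41 = 49 = 7·7, which is composite.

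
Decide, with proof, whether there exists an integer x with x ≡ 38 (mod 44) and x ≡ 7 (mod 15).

gcd(44, 15) = 1, so the Chinese Remainder Theorem guarantees exactly one residue class mod 660 satisfying both.
Write x = 38 + 44t and require 38 + 44t ≡ 7 (mod 15), i.e. 44t ≡ 14 (mod 15).
44 ≡ 14 (mod 15), so this reads 14t ≡ 14 (mod 15). Since 14·14 = 196 = 13·15 + 1, the inverse of 14 mod 15 is 14.
Therefore t ≡ 14·14 = 196 ≡ 1 (mod 15).
With t = 1: x = 38 + 44·1 = 82.
Indeed 82 ≡ 38 (mod 44) and 82 ≡ 7 (mod 15).

x = 82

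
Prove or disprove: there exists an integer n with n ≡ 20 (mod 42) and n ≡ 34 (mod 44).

gcd(42, 44) = 2. A simultaneous solution exists iff 20 ≡ 34 (mod 2); here 20 mod 2 = 0 = 34 mod 2, so it does.
Put n = 20 + 42t, so we need 42t ≡ 14 (mod 44), equivalently (divide by 2) 21t ≡ 7 (mod 22).
Since 21·21 = 441 = 20·22 + 1, the inverse of 21 mod 22 is 21.
Therefore t ≡ 21·7 = 147 ≡ 15 (mod 22).
Then n = 20 + 42·15 = 650.
Check: 650 mod 42 = 20, 650 mod 44 = 34. ✓

n = 650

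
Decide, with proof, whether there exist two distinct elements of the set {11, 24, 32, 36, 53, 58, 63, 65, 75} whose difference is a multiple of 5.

Both 11 and 36 leave remainder 1 on division by 5; their difference 25 = 5·5 is a multiple of 5.

The pair (11, 36) works.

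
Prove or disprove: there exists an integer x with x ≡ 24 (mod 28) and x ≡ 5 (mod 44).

gcd(28, 44) = 4. If x ≡ 24 (mod 28) and x ≡ 5 (mod 44), then x ≡ 24 (mod 4) and x ≡ 5 (mod 4).
However 24 ≡ 0 and 5 ≡ 1 (mod 4), and 0 ≠ 1.
So no integer satisfies both congruences.

There is no such integer.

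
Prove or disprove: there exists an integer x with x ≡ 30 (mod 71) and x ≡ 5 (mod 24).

x = 101

Since 71 and 24 share no common factor, CRT says the pair of congruences has a solution (unique mod 1704).
Any solution of the first congruence is x = 30 + 71t; substituting into the second, 71t ≡ 5 − 30 ≡ 23 (mod 24).
71 ≡ 23 (mod 24), so this reads 23t ≡ 23 (mod 24). Since 23·23 = 529 = 22·24 + 1, the inverse of 23 mod 24 is 23.
Therefore t ≡ 23·23 = 529 ≡ 1 (mod 24).
Taking t = 1 gives x = 30 + 71·1 = 101.
Verify: 101 = 1·71 + 30 and 101 = 4·24 + 5. ✓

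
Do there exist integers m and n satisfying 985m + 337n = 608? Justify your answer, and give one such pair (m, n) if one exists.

985 and 337 are coprime, so 985m + 337n ranges over all of ℤ.
Euclidean algorithm: 985 = 2·337 + 311, 337 = 1·311 + 26, 311 = 11·26 + 25, 26 = 1·25 + 1, 25 = 25·1 + 0.
Working back up the chain: 1 = 26 − 1·25 = 26 − (311 − 11·26) = −311 + 12·26 = −311 + 12·(337 − 1·311) = 12·337 − 13·311 = 12·337 − 13·(985 − 2·337) = −13·985 + 38·337. So 985·(-13) + 337·38 = 1.
Times 608: 985·(-7904) + 337·23104 = 608, so (-7904, 23104) solves it.
Shifting by a multiple of (337, −985) keeps it a solution: m = -7904 + 24·337 = 184, n = 23104 − 24·985 = -536.
Check: 985·184 + 337·(-536) = 181240 − 180632 = 608. ✓

m = 184, n = -536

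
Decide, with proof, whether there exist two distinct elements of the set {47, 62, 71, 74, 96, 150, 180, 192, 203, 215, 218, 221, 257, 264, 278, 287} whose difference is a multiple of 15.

Both 47 and 62 leave remainder 2 on division by 15; their difference 15 = 1·15 is a multiple of 15.

Yes: 47 and 62.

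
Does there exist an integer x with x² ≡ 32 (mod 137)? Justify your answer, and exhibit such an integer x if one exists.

x = 124

x = 124 works: 124² = 15376, and 15376 − 32 = 15344 = 112·137.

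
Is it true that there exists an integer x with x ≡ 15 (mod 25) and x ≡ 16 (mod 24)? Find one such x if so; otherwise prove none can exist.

x = 40

The moduli 25 and 24 are coprime, so by the Chinese Remainder Theorem a unique solution modulo 600 exists.
Write x = 15 + 25t and require 15 + 25t ≡ 16 (mod 24), i.e. 25t ≡ 1 (mod 24).
25 ≡ 1 (mod 24), so this reads 1t ≡ 1 (mod 24). So t ≡ 1 (mod 24).
Taking t = 1 gives x = 15 + 25·1 = 40.
Indeed 40 ≡ 15 (mod 25) and 40 ≡ 16 (mod 24).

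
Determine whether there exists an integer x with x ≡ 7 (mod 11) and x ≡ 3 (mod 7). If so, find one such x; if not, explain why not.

x = 73

gcd(11, 7) = 1, so the Chinese Remainder Theorem guarantees exactly one residue class mod 77 satisfying both.
Write x = 7 + 11t and require 7 + 11t ≡ 3 (mod 7), i.e. 11t ≡ 3 (mod 7).
11 ≡ 4 (mod 7), so this reads 4t ≡ 3 (mod 7). To invert 4 modulo 7: 7 = 1·4 + 3, 4 = 1·3 + 1, 3 = 3·1 + 0, and unwinding, 1 = 4 − 1·3 = 4 − (7 − 1·4) = −7 + 2·4. Thus 4⁻¹ ≡ 2 (mod 7).
Multiplying by 2: t ≡ 2·3 = 6 (mod 7).
With t = 6: x = 7 + 11·6 = 73.
Indeed 73 ≡ 7 (mod 11) and 73 ≡ 3 (mod 7).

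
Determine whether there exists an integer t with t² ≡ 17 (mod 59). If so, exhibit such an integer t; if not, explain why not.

t = 31

t = 31 works: 31² = 961, and 961 − 17 = 944 = 16·59.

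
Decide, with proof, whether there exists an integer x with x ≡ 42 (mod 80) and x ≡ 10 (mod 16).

The moduli are not coprime: gcd(80, 16) = 16. Compatibility requires 16 ∣ (10 − 42) = -32, which holds, so solutions exist.
In fact x = 42 itself already satisfies 42 mod 16 = 10.
Verify: 42 = 0·80 + 42 and 42 = 2·16 + 10. ✓

x = 42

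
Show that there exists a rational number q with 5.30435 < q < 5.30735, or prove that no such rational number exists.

Scale by 36: the interval becomes (190.95660, 191.06460), which contains the integer 191.
Dividing back, 5.30435 < 191/36 < 5.30735, and 191/36 is rational.

q = 191/36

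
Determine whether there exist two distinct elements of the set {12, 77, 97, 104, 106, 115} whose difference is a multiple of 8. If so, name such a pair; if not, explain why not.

Two integers differ by a multiple of 8 exactly when they have the same residue mod 8. The residues are 12↦4, 77↦5, 97↦1, 104↦0, 106↦2, 115↦3.
No residue repeats among the 6 elements, so no pair has difference ≡ 0 (mod 8).

No such pair exists.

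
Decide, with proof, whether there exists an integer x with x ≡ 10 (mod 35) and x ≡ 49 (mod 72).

gcd(35, 72) = 1, so the Chinese Remainder Theorem guarantees exactly one residue class mod 2520 satisfying both.
Write x = 10 + 35t and require 10 + 35t ≡ 49 (mod 72), i.e. 35t ≡ 39 (mod 72).
Note 35·35 = 1225 ≡ 1 (mod 72) (as 1225 − 1 = 17·72), so 35⁻¹ ≡ 35.
Therefore t ≡ 35·39 = 1365 ≡ 69 (mod 72).
Taking t = 69 gives x = 10 + 35·69 = 2425.
Check: 2425 mod 35 = 10, 2425 mod 72 = 49. ✓

x = 2425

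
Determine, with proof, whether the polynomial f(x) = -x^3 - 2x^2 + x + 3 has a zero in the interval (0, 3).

Yes, f has a root in the interval.

f(0) = 3 and f(3) = -39, which have opposite signs.
As a polynomial, f is continuous on every closed interval.
By the Intermediate Value Theorem f must vanish at some point of (0, 3).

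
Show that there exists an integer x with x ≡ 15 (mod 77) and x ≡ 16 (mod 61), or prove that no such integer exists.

The moduli 77 and 61 are coprime, so by the Chinese Remainder Theorem a unique solution modulo 4697 exists.
Write x = 15 + 77t and require 15 + 77t ≡ 16 (mod 61), i.e. 77t ≡ 1 (mod 61).
77 ≡ 16 (mod 61), so this reads 16t ≡ 1 (mod 61). To invert 16 modulo 61: 61 = 3·16 + 13, 16 = 1·13 + 3, 13 = 4·3 + 1, 3 = 3·1 + 0, and unwinding, 1 = 13 − 4·3 = 13 − 4·(16 − 1·13) = −4·16 + 5·13 = −4·16 + 5·(61 − 3·16) = 5·61 − 19·16. Thus 16⁻¹ ≡ -19 ≡ 42 (mod 61).
Multiplying by 42: t ≡ 42·1 = 42 (mod 61).
Taking t = 42 gives x = 15 + 77·42 = 3249.
Verify: 3249 = 42·77 + 15 and 3249 = 53·61 + 16. ✓

x = 3249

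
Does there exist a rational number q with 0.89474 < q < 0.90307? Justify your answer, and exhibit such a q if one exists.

Multiplying by 10: 10·0.89474 = 8.94740 and 10·0.90307 = 9.03070, so the integer 9 lies strictly between them.
Dividing back, 0.89474 < 9/10 < 0.90307, and 9/10 is rational.

q = 9/10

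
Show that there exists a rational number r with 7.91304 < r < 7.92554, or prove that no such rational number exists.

r = 95/12

Scale by 12: the interval becomes (94.95648, 95.10648), which contains the integer 95.
So r = 95/12 works: it is a ratio of integers, and dividing 12·7.91304 < 95 < 12·7.92554 through by 12 gives 7.91304 < 95/12 < 7.92554.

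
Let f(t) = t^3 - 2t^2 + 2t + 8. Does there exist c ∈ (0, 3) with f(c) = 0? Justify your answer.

f has no root in that interval.

Evaluate at the endpoints: f(0) = 8, f(3) = 23 — same sign (positive).
The derivative f'(t) = 3t^2 - 4t + 2 is a quadratic with discriminant (-4)² − 4·3·2 = -8 < 0; it never vanishes, so it is always positive (sign of the leading coefficient).
So f is strictly increasing; between 0 and 3 its values lie between f(0) = 8 and f(3) = 23, all positive. Therefore f has no root in (0, 3).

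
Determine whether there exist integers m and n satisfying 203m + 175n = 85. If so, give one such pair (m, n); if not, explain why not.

gcd(203, 175) = 7, so every integer of the form 203m + 175n is a multiple of 7.
But 85 is not a multiple of 7 (it leaves remainder 1).
Hence no integers m, n satisfy the equation.

No such integers exist.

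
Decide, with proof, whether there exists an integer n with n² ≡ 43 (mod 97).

n = 72

n = 72 works: 72² = 5184, and 5184 − 43 = 5141 = 53·97.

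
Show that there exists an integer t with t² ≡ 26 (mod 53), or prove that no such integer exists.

53 is prime, so by Euler's criterion 26 is a square mod 53 iff 26^((53−1)/2) = 26^26 ≡ 1 (mod 53).
Squaring successively (mod 53): 26^2 = 676 ≡ 40; 26^4 ≡ 40² = 1600 ≡ 10; 26^8 ≡ 10² = 100 ≡ 47; 26^16 ≡ 47² = 2209 ≡ 36.
Since 26 = 16 + 8 + 2, 26^26 ≡ 36 · 47 · 40; multiplying out mod 53: 36·47 = 1692 ≡ 49, then 49·40 = 1960 ≡ 52. Thus 26^26 ≡ 52 ≡ −1 (mod 53).
The value −1 means 26 is a non-residue modulo 53, so t² ≡ 26 (mod 53) is impossible.

No, no such integer exists.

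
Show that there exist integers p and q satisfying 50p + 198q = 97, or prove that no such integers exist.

gcd(50, 198) = 2, so every integer of the form 50p + 198q is a multiple of 2.
But 97 is not a multiple of 2 (it leaves remainder 1).
So the equation is unsolvable over ℤ.

There are no such integers.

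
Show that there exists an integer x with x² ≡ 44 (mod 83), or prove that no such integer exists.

Take x = 58. Then 58² = 3364 = 40·83 + 44, so 58² ≡ 44 (mod 83).

x = 58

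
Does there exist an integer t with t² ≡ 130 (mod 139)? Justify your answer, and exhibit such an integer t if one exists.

There is no such integer.

Apply Euler's criterion with the prime 139: 130 is a quadratic residue iff 130^69 ≡ 1 (mod 139), and a non-residue iff it is ≡ −1.
Repeated squaring mod 139: 130^2 = 16900 ≡ 81; 130^4 ≡ 81² = 6561 ≡ 28; 130^8 ≡ 28² = 784 ≡ 89; 130^16 ≡ 89² = 7921 ≡ 137; 130^32 ≡ 137² = 18769 ≡ 4; 130^64 ≡ 4² = 16 ≡ 16.
Since 69 = 64 + 4 + 1, 130^69 ≡ 16 · 28 · 130; multiplying out mod 139: 16·28 = 448 ≡ 31, then 31·130 = 4030 ≡ 138. Thus 130^69 ≡ 138 ≡ −1 (mod 139).
The value −1 means 130 is a non-residue modulo 139, so t² ≡ 130 (mod 139) is impossible.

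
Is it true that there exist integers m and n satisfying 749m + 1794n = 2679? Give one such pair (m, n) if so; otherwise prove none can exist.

m = 291, n = -120

749 and 1794 are coprime, so 749m + 1794n ranges over all of ℤ.
Dividing repeatedly: 1794 = 2·749 + 296, 749 = 2·296 + 157, 296 = 1·157 + 139, 157 = 1·139 + 18, 139 = 7·18 + 13, 18 = 1·13 + 5, 13 = 2·5 + 3, 5 = 1·3 + 2, 3 = 1·2 + 1, 2 = 2·1 + 0.
Back-substituting, 1 = 3 − 1·2 = 3 − (5 − 1·3) = −5 + 2·3 = −5 + 2·(13 − 2·5) = 2·13 − 5·5 = 2·13 − 5·(18 − 1·13) = −5·18 + 7·13 = −5·18 + 7·(139 − 7·18) = 7·139 − 54·18 = 7·139 − 54·(157 − 1·139) = −54·157 + 61·139 = −54·157 + 61·(296 − 1·157) = 61·296 − 115·157 = 61·296 − 115·(749 − 2·296) = −115·749 + 291·296 = −115·749 + 291·(1794 − 2·749) = 291·1794 − 697·749; that is, 749·(-697) + 1794·291 = 1.
Scaling by 2679 gives the particular solution (m, n) = (-1867263, 779589).
Shifting by a multiple of (1794, −749) keeps it a solution: m = -1867263 + 1041·1794 = 291, n = 779589 − 1041·749 = -120.
Check: 749·291 + 1794·(-120) = 217959 − 215280 = 2679. ✓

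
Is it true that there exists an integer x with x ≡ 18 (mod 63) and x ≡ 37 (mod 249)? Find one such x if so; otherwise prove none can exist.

Both moduli are multiples of 3 = gcd(63, 249), so any solution would satisfy x ≡ 18 and x ≡ 37 modulo 3 simultaneously.
These are incompatible: 18 − 37 = -19 is not divisible by 3.
Therefore no such x exists.

There is no such integer.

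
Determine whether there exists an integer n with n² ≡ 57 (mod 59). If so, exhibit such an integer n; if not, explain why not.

n = 36

n = 36 works: 36² = 1296, and 1296 − 57 = 1239 = 21·59.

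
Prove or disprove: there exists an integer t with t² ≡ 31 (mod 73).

73 is prime, so by Euler's criterion 31 is a square mod 73 iff 31^((73−1)/2) = 31^36 ≡ 1 (mod 73).
Squaring successively (mod 73): 31^2 = 961 ≡ 12; 31^4 ≡ 12² = 144 ≡ 71; 31^8 ≡ 71² = 5041 ≡ 4; 31^16 ≡ 4² = 16 ≡ 16; 31^32 ≡ 16² = 256 ≡ 37.
Since 36 = 32 + 4, 31^36 ≡ 37 · 71; multiplying out mod 73: 37·71 = 2627 ≡ 72. Thus 31^36 ≡ 72 ≡ −1 (mod 73).
The value −1 means 31 is a non-residue modulo 73, so t² ≡ 31 (mod 73) is impossible.

No such integer exists.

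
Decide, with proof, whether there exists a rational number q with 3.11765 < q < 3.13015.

Scale by 8: the interval becomes (24.94120, 25.04120), which contains the integer 25.
Hence 25/8 is a rational number with 3.11765 < 25/8 < 3.13015.

q = 25/8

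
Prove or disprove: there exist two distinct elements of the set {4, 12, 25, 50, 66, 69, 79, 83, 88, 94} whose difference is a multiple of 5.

4 and 69 are such a pair.

4 mod 5 = 4 and 69 mod 5 = 4, so 69 − 4 = 65 = 13·5.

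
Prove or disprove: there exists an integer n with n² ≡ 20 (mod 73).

Apply Euler's criterion with the prime 73: 20 is a quadratic residue iff 20^36 ≡ 1 (mod 73), and a non-residue iff it is ≡ −1.
Squaring successively (mod 73): 20^2 = 400 ≡ 35; 20^4 ≡ 35² = 1225 ≡ 57; 20^8 ≡ 57² = 3249 ≡ 37; 20^16 ≡ 37² = 1369 ≡ 55; 20^32 ≡ 55² = 3025 ≡ 32.
Since 36 = 32 + 4, 20^36 ≡ 32 · 57; multiplying out mod 73: 32·57 = 1824 ≡ 72. Thus 20^36 ≡ 72 ≡ −1 (mod 73).
By Euler's criterion 20 is a quadratic non-residue mod 73: no n satisfies n² ≡ 20 (mod 73).

No, no such integer exists.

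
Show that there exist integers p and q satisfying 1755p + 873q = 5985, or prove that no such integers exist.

Every value of 1755p + 873q is a multiple of gcd(1755, 873) = 9; since 9 ∣ 5985, solutions exist.
Dividing through by 9 reduces the equation to 195p + 97q = 665.
Dividing repeatedly: 195 = 2·97 + 1, 97 = 97·1 + 0.
Unwinding: 1 = 195 − 2·97, i.e. 195·1 + 97·(-2) = 1.
Scaling by 665 gives the particular solution (p, q) = (665, -1330).
Shifting by a multiple of (97, −195) keeps it a solution: p = 665 − 6·97 = 83, q = -1330 + 6·195 = -160.
Check: 1755·83 + 873·(-160) = 145665 − 139680 = 5985. ✓

p = 83, q = -160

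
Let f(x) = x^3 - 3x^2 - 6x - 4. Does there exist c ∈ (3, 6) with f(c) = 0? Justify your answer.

f(3) = -22 and f(6) = 68, which have opposite signs.
f is continuous everywhere (it is a polynomial), in particular on [3, 6].
By the Intermediate Value Theorem f must vanish at some point of (3, 6).

Yes, f has a root in the interval.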